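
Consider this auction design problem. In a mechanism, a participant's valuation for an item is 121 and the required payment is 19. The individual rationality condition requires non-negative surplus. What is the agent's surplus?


Step 1: Surplus = value - payment = 121 - 19 = 102
Step 2: IR is satisfied (surplus >= 0)

102


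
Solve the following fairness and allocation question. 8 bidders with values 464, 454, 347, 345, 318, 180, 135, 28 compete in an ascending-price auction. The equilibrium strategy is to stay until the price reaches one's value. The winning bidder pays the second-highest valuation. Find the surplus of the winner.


Step 1: Identify the highest value: 464
Step 2: Identify the second-highest value: 454
Step 3: The final price = second-highest value = 454
Step 4: Surplus = 464 - 454 = 10

10


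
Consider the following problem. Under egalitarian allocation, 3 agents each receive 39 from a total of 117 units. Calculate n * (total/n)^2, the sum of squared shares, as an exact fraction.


Step 1: Each agent's share = 117/3 = 39
Step 2: Square of each share = (39)^2 = 1521
Step 3: Sum of squares = 3 * 1521 = 4563

4563


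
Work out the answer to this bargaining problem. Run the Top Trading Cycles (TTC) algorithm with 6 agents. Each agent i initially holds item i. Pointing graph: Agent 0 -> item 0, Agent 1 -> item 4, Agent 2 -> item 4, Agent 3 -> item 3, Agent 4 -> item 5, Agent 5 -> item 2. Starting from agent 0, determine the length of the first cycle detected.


Step 1: Trace the pointer graph from agent 0: 0 -> 0
Step 2: A cycle is detected when we revisit agent 0
Step 3: The cycle is: 0 -> 0
Step 4: Cycle length = 1

1


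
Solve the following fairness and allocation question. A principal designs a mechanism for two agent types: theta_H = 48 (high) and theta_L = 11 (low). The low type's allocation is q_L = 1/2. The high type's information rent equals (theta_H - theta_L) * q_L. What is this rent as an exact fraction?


Step 1: theta_H - theta_L = 48 - 11 = 37
Step 2: Information rent = (theta_H - theta_L) * q_L
Step 3: = 37 * 1/2
Step 4: = 37/2

37/2


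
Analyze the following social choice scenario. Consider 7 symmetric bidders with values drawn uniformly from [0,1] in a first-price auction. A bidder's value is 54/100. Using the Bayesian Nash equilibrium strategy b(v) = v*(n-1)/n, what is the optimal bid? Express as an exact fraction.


Step 1: The symmetric BNE bidding function is b(v) = v * (n-1) / n
Step 2: Substitute v = 27/50 and n = 7
Step 3: b = 27/50 * 6/7
Step 4: b = 81/175

81/175


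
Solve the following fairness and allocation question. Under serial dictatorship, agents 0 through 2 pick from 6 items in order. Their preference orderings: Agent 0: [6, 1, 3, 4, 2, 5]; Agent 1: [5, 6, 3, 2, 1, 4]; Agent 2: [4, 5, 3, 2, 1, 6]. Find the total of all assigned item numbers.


Step 1: Agent 0 picks item 6
Step 2: Agent 1 picks item 5
Step 3: Agent 2 picks item 4
Step 4: Sum = 6 + 5 + 4 = 15

15


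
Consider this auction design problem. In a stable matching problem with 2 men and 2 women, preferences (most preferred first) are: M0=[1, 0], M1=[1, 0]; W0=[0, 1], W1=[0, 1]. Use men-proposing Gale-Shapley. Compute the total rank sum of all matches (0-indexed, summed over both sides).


Step 1: Run Gale-Shapley (men propose, women hold best offer):
  M0 proposes to W1; she accepts
  M1 proposes to W1; rejected
  M1 proposes to W0; she accepts
Step 2: Final matching: W0-M1, W1-M0
Step 3: 0-indexed ranks (man's rank of his match, then woman's): 1 + 1 + 0 + 0
Step 4: Total rank sum = 2

2


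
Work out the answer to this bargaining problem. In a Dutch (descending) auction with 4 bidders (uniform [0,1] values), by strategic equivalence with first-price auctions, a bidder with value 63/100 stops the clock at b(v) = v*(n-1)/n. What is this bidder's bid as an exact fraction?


Step 1: Dutch auctions are strategically equivalent to first-price auctions
Step 2: The equilibrium bid is b(v) = v*(n-1)/n
Step 3: b = 63/100 * 3/4
Step 4: b = 189/400

189/400


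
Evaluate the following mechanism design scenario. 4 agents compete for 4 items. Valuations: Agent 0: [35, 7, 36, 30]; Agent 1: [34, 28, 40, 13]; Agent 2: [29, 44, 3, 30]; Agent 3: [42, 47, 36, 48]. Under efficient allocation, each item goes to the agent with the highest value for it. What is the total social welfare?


Step 1: For each item, find the maximum value among all agents.
Step 2: Item 0 -> Agent 3 (value 42)
Step 3: Item 1 -> Agent 3 (value 47)
Step 4: Item 2 -> Agent 1 (value 40)
Step 5: Item 3 -> Agent 3 (value 48)
Step 6: Total welfare = 42 + 47 + 40 + 48 = 177

177


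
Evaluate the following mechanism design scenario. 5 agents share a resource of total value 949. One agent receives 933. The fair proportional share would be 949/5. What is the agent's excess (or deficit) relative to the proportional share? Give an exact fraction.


Step 1: Proportional share = 949/5
Step 2: Agent's actual allocation = 933
Step 3: Excess = 933 - 949/5 = 3716/5

3716/5


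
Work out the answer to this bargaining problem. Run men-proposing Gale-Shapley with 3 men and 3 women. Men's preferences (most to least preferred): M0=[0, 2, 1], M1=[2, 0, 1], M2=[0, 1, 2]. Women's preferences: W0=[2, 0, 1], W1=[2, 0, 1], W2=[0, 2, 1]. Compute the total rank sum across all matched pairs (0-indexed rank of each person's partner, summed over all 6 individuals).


Step 1: Run Gale-Shapley (men propose, women hold best offer):
  M0 proposes to W0; she accepts
  M1 proposes to W2; she accepts
  M2 proposes to W0; she switches from M0
  M0 proposes to W2; she switches from M1
  M1 proposes to W0; rejected
  M1 proposes to W1; she accepts
Step 2: Final matching: W0-M2, W1-M1, W2-M0
Step 3: 0-indexed ranks (man's rank of his match, then woman's): 0 + 0 + 2 + 2 + 1 + 0
Step 4: Total rank sum = 5

5


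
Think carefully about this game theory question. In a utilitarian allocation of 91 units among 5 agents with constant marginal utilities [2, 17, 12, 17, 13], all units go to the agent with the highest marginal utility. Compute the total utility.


Step 1: The marginal utilities are [2, 17, 12, 17, 13]
Step 2: The highest marginal utility is 17
Step 3: All 91 units go to that agent
Step 4: Total utility = 17 * 91 = 1547

1547


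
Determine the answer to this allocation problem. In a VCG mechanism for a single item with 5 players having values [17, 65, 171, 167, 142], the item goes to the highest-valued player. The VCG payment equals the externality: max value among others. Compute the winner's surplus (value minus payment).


Step 1: The winner is the agent with the highest value: agent 2 with value 171
Step 2: Values of other agents: [17, 65, 167, 142]
Step 3: VCG payment = max of others' values = 167
Step 4: Surplus = 171 - 167 = 4

4


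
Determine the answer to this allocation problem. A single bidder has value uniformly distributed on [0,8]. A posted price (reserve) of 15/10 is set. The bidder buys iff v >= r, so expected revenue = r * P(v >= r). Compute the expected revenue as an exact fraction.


Step 1: Posted price r = 3/2, value support [0,8]
Step 2: P(v >= r) = (8 - 3/2)/8 = 13/16
Step 3: Expected revenue = r * P(v >= r) = 3/2 * 13/16
Step 4: Revenue = 39/32

39/32


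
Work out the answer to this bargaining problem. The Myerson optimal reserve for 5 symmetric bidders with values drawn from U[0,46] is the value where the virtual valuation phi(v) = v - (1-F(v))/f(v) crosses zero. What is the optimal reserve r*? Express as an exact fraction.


Step 1: For U[0,46], F(v) = v/46 and f(v) = 1/46
Step 2: phi(v) = v - (1 - v/46)/(1/46) = v - (46 - v) = 2v - 46
Step 3: Set phi(r*) = 0: 2r* - 46 = 0
Step 4: r* = 46/2 = 23 (the number of bidders n = 5 does not enter)

23


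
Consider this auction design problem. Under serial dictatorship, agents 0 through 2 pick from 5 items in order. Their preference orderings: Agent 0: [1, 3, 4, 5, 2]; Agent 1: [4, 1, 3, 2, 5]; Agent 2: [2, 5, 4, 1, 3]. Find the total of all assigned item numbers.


Step 1: Agent 0 picks item 1
Step 2: Agent 1 picks item 4
Step 3: Agent 2 picks item 2
Step 4: Sum = 1 + 4 + 2 = 7

7


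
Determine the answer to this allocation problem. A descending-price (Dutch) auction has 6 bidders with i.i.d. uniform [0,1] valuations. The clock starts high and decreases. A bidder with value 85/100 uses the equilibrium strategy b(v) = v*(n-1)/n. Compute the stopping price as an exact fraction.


Step 1: Dutch auctions are strategically equivalent to first-price auctions
Step 2: The equilibrium bid is b(v) = v*(n-1)/n
Step 3: b = 17/20 * 5/6
Step 4: b = 17/24

17/24


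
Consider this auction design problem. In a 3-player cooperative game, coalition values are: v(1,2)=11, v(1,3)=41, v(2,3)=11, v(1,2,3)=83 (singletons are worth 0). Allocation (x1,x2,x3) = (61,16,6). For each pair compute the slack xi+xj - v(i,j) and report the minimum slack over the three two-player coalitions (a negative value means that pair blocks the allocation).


Step 1: Slack for coalition (1,2): x1+x2 - v12 = 77 - 11 = 66
Step 2: Slack for coalition (1,3): x1+x3 - v13 = 67 - 41 = 26
Step 3: Slack for coalition (2,3): x2+x3 - v23 = 22 - 11 = 11
Step 4: Minimum slack = min(66, 26, 11) = 11, attained by (2,3); no pair can gain by deviating, so the allocation is in the core

11


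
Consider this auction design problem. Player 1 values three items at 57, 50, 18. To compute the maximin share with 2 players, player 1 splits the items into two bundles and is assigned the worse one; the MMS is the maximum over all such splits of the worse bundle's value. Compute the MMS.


Step 1: Item values = 57, 50, 18
Step 2: Enumerate all 2-bundle partitions and take the smaller bundle:
  Partition 1: {57} vs {50,18} -> bundles 57, 68; min = 57
  Partition 2: {50} vs {57,18} -> bundles 50, 75; min = 50
  Partition 3: {18} vs {57,50} -> bundles 18, 107; min = 18
Step 3: MMS = max(57, 50, 18) = 57

57


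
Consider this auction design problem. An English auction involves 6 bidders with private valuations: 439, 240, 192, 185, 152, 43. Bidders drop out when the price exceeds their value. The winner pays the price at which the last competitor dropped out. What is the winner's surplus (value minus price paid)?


Step 1: Identify the highest value: 439
Step 2: Identify the second-highest value: 240
Step 3: The final price = second-highest value = 240
Step 4: Surplus = 439 - 240 = 199

199


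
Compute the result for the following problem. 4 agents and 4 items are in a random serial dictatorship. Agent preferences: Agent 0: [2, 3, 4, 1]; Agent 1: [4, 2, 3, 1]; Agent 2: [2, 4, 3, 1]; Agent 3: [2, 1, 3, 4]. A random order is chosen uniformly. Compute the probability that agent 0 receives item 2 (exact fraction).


Step 1: Agent 0 wants item 2
Step 2: There are 24 possible orderings of agents
Step 3: In 8 orderings, agent 0 gets item 2
Step 4: Probability = 8/24 = 1/3

1/3


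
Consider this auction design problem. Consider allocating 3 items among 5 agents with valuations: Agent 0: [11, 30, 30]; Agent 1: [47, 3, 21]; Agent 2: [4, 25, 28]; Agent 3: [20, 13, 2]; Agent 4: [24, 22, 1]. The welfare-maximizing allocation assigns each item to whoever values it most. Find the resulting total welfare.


Step 1: For each item, find the maximum value among all agents.
Step 2: Item 0 -> Agent 1 (value 47)
Step 3: Item 1 -> Agent 0 (value 30)
Step 4: Item 2 -> Agent 0 (value 30)
Step 5: Total welfare = 47 + 30 + 30 = 107

107


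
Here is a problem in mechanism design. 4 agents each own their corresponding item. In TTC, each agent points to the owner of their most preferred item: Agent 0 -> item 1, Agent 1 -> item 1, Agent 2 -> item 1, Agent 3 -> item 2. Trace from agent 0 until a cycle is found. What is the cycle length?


Step 1: Trace the pointer graph from agent 0: 0 -> 1 -> 1
Step 2: A cycle is detected when we revisit agent 1
Step 3: The cycle is: 1 -> 1
Step 4: Cycle length = 1

1


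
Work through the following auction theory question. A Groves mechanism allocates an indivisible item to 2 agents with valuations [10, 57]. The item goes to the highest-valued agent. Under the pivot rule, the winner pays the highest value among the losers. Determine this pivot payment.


Step 1: The efficient winner is agent 1 with value 57
Step 2: Other agents' values: [10]
Step 3: Pivot payment = max(others) = 10
Step 4: The winner pays 10

10


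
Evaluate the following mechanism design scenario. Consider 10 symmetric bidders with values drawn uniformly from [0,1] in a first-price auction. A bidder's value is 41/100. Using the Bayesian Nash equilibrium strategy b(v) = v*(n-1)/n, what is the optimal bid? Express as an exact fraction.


Step 1: The symmetric BNE bidding function is b(v) = v * (n-1) / n
Step 2: Substitute v = 41/100 and n = 10
Step 3: b = 41/100 * 9/10
Step 4: b = 369/1000

369/1000


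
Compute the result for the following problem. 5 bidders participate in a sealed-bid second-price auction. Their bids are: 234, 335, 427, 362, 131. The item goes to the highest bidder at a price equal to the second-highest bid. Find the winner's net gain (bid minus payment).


Step 1: Sort bids in descending order: 427, 362, 335, 234, 131
Step 2: The winning bid is the highest: 427
Step 3: The payment equals the second-highest bid: 362
Step 4: Surplus = winner's bid - payment = 427 - 362 = 65

65


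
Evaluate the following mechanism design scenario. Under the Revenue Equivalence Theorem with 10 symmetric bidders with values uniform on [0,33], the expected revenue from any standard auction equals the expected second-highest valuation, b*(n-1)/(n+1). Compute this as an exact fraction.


Step 1: By Revenue Equivalence, expected revenue = b*(n-1)/(n+1)
Step 2: Substituting n = 10, b = 33
Step 3: Revenue = 33*(10-1)/(10+1) = 33*9/11
Step 4: Revenue = 297/11 = 27

27


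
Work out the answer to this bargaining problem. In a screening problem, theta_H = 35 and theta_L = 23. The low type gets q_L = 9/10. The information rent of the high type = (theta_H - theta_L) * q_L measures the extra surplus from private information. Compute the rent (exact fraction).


Step 1: theta_H - theta_L = 35 - 23 = 12
Step 2: Information rent = (theta_H - theta_L) * q_L
Step 3: = 12 * 9/10
Step 4: = 54/5

54/5


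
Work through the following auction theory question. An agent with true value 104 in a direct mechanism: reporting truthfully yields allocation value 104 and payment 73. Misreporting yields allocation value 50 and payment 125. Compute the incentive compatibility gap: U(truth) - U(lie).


Step 1: U(truth) = value - payment = 104 - 73 = 31
Step 2: U(lie) = allocation - payment = 50 - 125 = -75
Step 3: IC gap = 31 - (-75) = 106

106


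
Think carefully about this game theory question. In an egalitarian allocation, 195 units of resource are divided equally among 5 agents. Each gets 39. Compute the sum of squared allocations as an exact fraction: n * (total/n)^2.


Step 1: Each agent's share = 195/5 = 39
Step 2: Square of each share = (39)^2 = 1521
Step 3: Sum of squares = 5 * 1521 = 7605

7605


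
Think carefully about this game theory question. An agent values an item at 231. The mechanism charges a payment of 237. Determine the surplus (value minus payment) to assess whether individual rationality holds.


Step 1: Surplus = value - payment = 231 - 237 = -6
Step 2: IR is violated (surplus < 0)

-6


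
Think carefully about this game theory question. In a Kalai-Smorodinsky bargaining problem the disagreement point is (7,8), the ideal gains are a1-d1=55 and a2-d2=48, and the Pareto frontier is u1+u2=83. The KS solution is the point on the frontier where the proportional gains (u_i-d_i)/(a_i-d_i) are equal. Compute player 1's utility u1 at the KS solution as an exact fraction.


Step 1: At the KS point, (u1-d1)/r1 = (u2-d2)/r2 = t and u1+u2 = 83
Step 2: u1 = d1 + r1*t and u2 = d2 + r2*t, so (d1 + r1*t) + (d2 + r2*t) = 83
Step 3: t = (83 - 7 - 8)/(55 + 48) = 68/103
Step 4: u1 = d1 + r1*t = 7 + 55 * 68/103 = 4461/103
Step 5: (Check: u2 = d2 + r2*t = 4088/103; u1+u2 = 4461/103 + 4088/103 = 83, on the frontier.)

4461/103


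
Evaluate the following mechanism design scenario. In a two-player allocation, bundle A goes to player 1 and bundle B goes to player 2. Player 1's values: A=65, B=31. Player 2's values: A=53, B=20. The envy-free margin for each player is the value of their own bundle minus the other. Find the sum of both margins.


Step 1: Player 1's margin = v1(A) - v1(B) = 65 - 31 = 34
Step 2: Player 2's margin = v2(B) - v2(A) = 20 - 53 = -33
Step 3: Total margin = 34 + -33 = 1

1


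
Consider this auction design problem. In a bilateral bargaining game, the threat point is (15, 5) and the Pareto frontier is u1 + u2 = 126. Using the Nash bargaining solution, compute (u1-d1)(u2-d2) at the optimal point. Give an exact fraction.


Step 1: The Nash solution splits surplus symmetrically above the disagreement point
Step 2: u1 = (total + d1 - d2)/2 = (126 + 15 - 5)/2 = 68
Step 3: u2 = (total - d1 + d2)/2 = (126 - 15 + 5)/2 = 58
Step 4: Nash product = (68 - 15) * (58 - 5)
Step 5: = 53 * 53 = 2809

2809


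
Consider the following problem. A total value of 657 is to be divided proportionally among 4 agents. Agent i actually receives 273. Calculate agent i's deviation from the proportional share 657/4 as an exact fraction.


Step 1: Proportional share = 657/4
Step 2: Agent's actual allocation = 273
Step 3: Excess = 273 - 657/4 = 435/4

435/4


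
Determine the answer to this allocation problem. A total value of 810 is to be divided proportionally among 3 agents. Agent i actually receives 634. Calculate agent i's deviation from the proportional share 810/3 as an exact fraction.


Step 1: Proportional share = 810/3 = 270
Step 2: Agent's actual allocation = 634
Step 3: Excess = 634 - 270 = 364

364


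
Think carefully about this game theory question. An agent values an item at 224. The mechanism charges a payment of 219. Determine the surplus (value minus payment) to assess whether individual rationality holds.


Step 1: Surplus = value - payment = 224 - 219 = 5
Step 2: IR is satisfied (surplus >= 0)

5


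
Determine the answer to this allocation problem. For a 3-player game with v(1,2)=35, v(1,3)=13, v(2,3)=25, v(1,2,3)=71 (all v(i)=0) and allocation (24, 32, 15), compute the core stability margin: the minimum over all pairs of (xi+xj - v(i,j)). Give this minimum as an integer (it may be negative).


Step 1: Slack for coalition (1,2): x1+x2 - v12 = 56 - 35 = 21
Step 2: Slack for coalition (1,3): x1+x3 - v13 = 39 - 13 = 26
Step 3: Slack for coalition (2,3): x2+x3 - v23 = 47 - 25 = 22
Step 4: Minimum slack = min(21, 26, 22) = 21, attained by (1,2); no pair can gain by deviating, so the allocation is in the core

21


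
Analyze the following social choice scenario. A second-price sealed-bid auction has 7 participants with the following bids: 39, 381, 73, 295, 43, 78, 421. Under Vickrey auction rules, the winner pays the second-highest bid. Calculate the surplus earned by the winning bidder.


Step 1: Sort bids in descending order: 421, 381, 295, 78, 73, 43, 39
Step 2: The winning bid is the highest: 421
Step 3: The payment equals the second-highest bid: 381
Step 4: Surplus = winner's bid - payment = 421 - 381 = 40

40


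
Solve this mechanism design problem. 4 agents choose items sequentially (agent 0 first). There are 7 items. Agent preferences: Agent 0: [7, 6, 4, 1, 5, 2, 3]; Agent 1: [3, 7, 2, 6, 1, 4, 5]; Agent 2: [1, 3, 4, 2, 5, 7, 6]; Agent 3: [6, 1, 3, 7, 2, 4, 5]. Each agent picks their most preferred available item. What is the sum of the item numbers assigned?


Step 1: Agent 0 picks item 7
Step 2: Agent 1 picks item 3
Step 3: Agent 2 picks item 1
Step 4: Agent 3 picks item 6
Step 5: Sum = 7 + 3 + 1 + 6 = 17

17


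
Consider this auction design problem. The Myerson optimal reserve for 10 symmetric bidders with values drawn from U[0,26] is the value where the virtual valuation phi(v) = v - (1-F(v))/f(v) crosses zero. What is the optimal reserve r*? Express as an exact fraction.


Step 1: For U[0,26], F(v) = v/26 and f(v) = 1/26
Step 2: phi(v) = v - (1 - v/26)/(1/26) = v - (26 - v) = 2v - 26
Step 3: Set phi(r*) = 0: 2r* - 26 = 0
Step 4: r* = 26/2 = 13 (the number of bidders n = 10 does not enter)

13


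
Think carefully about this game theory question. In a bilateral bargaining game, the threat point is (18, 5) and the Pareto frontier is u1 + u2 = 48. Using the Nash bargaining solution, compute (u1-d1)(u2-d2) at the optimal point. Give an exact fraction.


Step 1: The Nash solution splits surplus symmetrically above the disagreement point
Step 2: u1 = (total + d1 - d2)/2 = (48 + 18 - 5)/2 = 61/2
Step 3: u2 = (total - d1 + d2)/2 = (48 - 18 + 5)/2 = 35/2
Step 4: Nash product = (61/2 - 18) * (35/2 - 5)
Step 5: = 25/2 * 25/2 = 625/4

625/4


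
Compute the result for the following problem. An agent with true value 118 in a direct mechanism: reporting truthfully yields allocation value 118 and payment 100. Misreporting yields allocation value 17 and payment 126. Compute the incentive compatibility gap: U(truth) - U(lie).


Step 1: U(truth) = value - payment = 118 - 100 = 18
Step 2: U(lie) = allocation - payment = 17 - 126 = -109
Step 3: IC gap = 18 - (-109) = 127

127


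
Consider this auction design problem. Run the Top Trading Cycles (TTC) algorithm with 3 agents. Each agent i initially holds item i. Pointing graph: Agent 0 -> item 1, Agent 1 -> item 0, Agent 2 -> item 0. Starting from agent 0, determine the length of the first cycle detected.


Step 1: Trace the pointer graph from agent 0: 0 -> 1 -> 0
Step 2: A cycle is detected when we revisit agent 0
Step 3: The cycle is: 0 -> 1 -> 0
Step 4: Cycle length = 2

2


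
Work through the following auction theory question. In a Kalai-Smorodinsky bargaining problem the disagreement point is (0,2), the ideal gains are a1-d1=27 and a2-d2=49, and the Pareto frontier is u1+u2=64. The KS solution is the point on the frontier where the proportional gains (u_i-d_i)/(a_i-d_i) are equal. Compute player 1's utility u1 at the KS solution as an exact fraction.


Step 1: At the KS point, (u1-d1)/r1 = (u2-d2)/r2 = t and u1+u2 = 64
Step 2: u1 = d1 + r1*t and u2 = d2 + r2*t, so (d1 + r1*t) + (d2 + r2*t) = 64
Step 3: t = (64 - 0 - 2)/(27 + 49) = 62/76 = 31/38
Step 4: u1 = d1 + r1*t = 0 + 27 * 31/38 = 837/38
Step 5: (Check: u2 = d2 + r2*t = 1595/38; u1+u2 = 837/38 + 1595/38 = 64, on the frontier.)

837/38


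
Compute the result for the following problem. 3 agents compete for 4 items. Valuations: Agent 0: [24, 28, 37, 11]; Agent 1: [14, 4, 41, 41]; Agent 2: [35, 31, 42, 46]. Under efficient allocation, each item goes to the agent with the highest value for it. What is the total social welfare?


Step 1: For each item, find the maximum value among all agents.
Step 2: Item 0 -> Agent 2 (value 35)
Step 3: Item 1 -> Agent 2 (value 31)
Step 4: Item 2 -> Agent 2 (value 42)
Step 5: Item 3 -> Agent 2 (value 46)
Step 6: Total welfare = 35 + 31 + 42 + 46 = 154

154


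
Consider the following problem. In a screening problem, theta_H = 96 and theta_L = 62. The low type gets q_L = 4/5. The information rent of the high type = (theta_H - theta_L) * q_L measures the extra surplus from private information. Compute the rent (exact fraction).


Step 1: theta_H - theta_L = 96 - 62 = 34
Step 2: Information rent = (theta_H - theta_L) * q_L
Step 3: = 34 * 4/5
Step 4: = 136/5

136/5


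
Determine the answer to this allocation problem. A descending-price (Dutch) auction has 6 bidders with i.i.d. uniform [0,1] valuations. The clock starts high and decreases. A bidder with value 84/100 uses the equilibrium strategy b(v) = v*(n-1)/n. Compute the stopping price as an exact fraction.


Step 1: Dutch auctions are strategically equivalent to first-price auctions
Step 2: The equilibrium bid is b(v) = v*(n-1)/n
Step 3: b = 21/25 * 5/6
Step 4: b = 7/10

7/10


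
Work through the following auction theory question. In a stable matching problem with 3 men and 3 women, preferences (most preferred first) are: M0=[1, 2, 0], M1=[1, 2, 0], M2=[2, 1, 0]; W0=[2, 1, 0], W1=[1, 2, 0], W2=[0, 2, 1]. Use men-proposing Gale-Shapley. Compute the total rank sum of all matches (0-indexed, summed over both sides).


Step 1: Run Gale-Shapley (men propose, women hold best offer):
  M0 proposes to W1; she accepts
  M1 proposes to W1; she switches from M0
  M2 proposes to W2; she accepts
  M0 proposes to W2; she switches from M2
  M2 proposes to W1; rejected
  M2 proposes to W0; she accepts
Step 2: Final matching: W0-M2, W1-M1, W2-M0
Step 3: 0-indexed ranks (man's rank of his match, then woman's): 2 + 0 + 0 + 0 + 1 + 0
Step 4: Total rank sum = 3

3


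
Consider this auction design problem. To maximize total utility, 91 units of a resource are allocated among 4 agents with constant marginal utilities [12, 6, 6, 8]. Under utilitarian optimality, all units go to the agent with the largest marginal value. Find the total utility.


Step 1: The marginal utilities are [12, 6, 6, 8]
Step 2: The highest marginal utility is 12
Step 3: All 91 units go to that agent
Step 4: Total utility = 12 * 91 = 1092

1092


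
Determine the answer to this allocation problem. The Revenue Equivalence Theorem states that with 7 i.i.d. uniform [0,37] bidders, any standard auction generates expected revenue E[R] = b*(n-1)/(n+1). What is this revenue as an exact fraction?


Step 1: By Revenue Equivalence, expected revenue = b*(n-1)/(n+1)
Step 2: Substituting n = 7, b = 37
Step 3: Revenue = 37*(7-1)/(7+1) = 37*6/8
Step 4: Revenue = 222/8 = 111/4

111/4


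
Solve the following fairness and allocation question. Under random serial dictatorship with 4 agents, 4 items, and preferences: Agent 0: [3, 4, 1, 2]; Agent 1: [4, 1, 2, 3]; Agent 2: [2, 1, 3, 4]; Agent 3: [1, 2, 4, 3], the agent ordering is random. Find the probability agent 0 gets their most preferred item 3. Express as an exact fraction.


Step 1: Agent 0 wants item 3
Step 2: There are 24 possible orderings of agents
Step 3: In 24 orderings, agent 0 gets item 3
Step 4: Probability = 24/24 = 1

1


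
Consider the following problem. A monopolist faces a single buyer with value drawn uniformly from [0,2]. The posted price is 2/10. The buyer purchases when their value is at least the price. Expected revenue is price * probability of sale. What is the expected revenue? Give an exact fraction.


Step 1: Posted price r = 1/5, value support [0,2]
Step 2: P(v >= r) = (2 - 1/5)/2 = 9/10
Step 3: Expected revenue = r * P(v >= r) = 1/5 * 9/10
Step 4: Revenue = 9/50

9/50


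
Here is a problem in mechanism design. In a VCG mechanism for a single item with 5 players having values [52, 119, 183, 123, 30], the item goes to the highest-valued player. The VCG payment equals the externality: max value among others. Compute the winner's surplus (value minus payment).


Step 1: The winner is the agent with the highest value: agent 2 with value 183
Step 2: Values of other agents: [52, 119, 123, 30]
Step 3: VCG payment = max of others' values = 123
Step 4: Surplus = 183 - 123 = 60

60


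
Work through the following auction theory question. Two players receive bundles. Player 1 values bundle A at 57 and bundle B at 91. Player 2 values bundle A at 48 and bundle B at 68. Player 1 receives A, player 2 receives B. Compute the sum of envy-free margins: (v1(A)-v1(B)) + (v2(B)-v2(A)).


Step 1: Player 1's margin = v1(A) - v1(B) = 57 - 91 = -34
Step 2: Player 2's margin = v2(B) - v2(A) = 68 - 48 = 20
Step 3: Total margin = -34 + 20 = -14

-14


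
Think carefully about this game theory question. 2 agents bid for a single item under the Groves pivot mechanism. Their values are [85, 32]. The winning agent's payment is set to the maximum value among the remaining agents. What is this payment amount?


Step 1: The efficient winner is agent 0 with value 85
Step 2: Other agents' values: [32]
Step 3: Pivot payment = max(others) = 32
Step 4: The winner pays 32

32


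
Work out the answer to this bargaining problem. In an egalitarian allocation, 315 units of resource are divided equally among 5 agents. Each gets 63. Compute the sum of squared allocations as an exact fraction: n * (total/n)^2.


Step 1: Each agent's share = 315/5 = 63
Step 2: Square of each share = (63)^2 = 3969
Step 3: Sum of squares = 5 * 3969 = 19845

19845


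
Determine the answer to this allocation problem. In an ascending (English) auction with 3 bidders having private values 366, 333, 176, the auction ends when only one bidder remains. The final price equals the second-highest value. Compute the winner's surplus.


Step 1: Identify the highest value: 366
Step 2: Identify the second-highest value: 333
Step 3: The final price = second-highest value = 333
Step 4: Surplus = 366 - 333 = 33

33


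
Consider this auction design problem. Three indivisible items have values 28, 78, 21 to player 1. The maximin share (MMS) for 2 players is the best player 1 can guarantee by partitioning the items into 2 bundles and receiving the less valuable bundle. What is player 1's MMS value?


Step 1: Item values = 28, 78, 21
Step 2: Enumerate all 2-bundle partitions and take the smaller bundle:
  Partition 1: {28} vs {78,21} -> bundles 28, 99; min = 28
  Partition 2: {78} vs {28,21} -> bundles 78, 49; min = 49
  Partition 3: {21} vs {28,78} -> bundles 21, 106; min = 21
Step 3: MMS = max(28, 49, 21) = 49

49


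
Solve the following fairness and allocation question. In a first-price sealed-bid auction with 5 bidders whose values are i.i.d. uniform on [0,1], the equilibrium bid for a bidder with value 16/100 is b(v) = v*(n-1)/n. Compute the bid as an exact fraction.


Step 1: The symmetric BNE bidding function is b(v) = v * (n-1) / n
Step 2: Substitute v = 4/25 and n = 5
Step 3: b = 4/25 * 4/5
Step 4: b = 16/125

16/125


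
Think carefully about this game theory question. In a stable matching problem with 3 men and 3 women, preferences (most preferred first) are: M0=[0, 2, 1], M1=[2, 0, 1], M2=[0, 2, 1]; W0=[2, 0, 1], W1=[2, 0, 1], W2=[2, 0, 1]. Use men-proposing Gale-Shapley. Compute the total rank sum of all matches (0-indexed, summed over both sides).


Step 1: Run Gale-Shapley (men propose, women hold best offer):
  M0 proposes to W0; she accepts
  M1 proposes to W2; she accepts
  M2 proposes to W0; she switches from M0
  M0 proposes to W2; she switches from M1
  M1 proposes to W0; rejected
  M1 proposes to W1; she accepts
Step 2: Final matching: W0-M2, W1-M1, W2-M0
Step 3: 0-indexed ranks (man's rank of his match, then woman's): 0 + 0 + 2 + 2 + 1 + 1
Step 4: Total rank sum = 6

6


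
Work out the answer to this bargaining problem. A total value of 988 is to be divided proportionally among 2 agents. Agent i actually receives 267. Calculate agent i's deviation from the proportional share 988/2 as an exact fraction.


Step 1: Proportional share = 988/2 = 494
Step 2: Agent's actual allocation = 267
Step 3: Excess = 267 - 494 = -227

-227


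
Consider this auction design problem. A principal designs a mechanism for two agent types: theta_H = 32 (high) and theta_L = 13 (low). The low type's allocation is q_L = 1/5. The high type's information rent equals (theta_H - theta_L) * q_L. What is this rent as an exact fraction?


Step 1: theta_H - theta_L = 32 - 13 = 19
Step 2: Information rent = (theta_H - theta_L) * q_L
Step 3: = 19 * 1/5
Step 4: = 19/5

19/5


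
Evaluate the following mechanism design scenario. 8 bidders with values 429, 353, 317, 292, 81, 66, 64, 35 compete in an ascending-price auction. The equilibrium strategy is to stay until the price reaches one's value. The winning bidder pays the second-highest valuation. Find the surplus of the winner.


Step 1: Identify the highest value: 429
Step 2: Identify the second-highest value: 353
Step 3: The final price = second-highest value = 353
Step 4: Surplus = 429 - 353 = 76

76


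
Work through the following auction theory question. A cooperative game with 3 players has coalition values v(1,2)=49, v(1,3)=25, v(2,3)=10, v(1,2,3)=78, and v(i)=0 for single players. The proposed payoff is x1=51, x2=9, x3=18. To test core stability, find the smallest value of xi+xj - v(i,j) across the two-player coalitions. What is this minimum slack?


Step 1: Slack for coalition (1,2): x1+x2 - v12 = 60 - 49 = 11
Step 2: Slack for coalition (1,3): x1+x3 - v13 = 69 - 25 = 44
Step 3: Slack for coalition (2,3): x2+x3 - v23 = 27 - 10 = 17
Step 4: Minimum slack = min(11, 44, 17) = 11, attained by (1,2); no pair can gain by deviating, so the allocation is in the core

11


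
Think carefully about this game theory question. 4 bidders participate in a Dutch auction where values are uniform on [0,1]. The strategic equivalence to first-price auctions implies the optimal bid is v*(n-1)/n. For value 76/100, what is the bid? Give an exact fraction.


Step 1: Dutch auctions are strategically equivalent to first-price auctions
Step 2: The equilibrium bid is b(v) = v*(n-1)/n
Step 3: b = 19/25 * 3/4
Step 4: b = 57/100

57/100


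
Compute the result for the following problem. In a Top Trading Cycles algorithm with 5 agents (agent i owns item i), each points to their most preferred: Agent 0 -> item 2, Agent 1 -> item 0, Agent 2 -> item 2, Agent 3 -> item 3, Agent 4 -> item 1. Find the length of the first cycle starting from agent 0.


Step 1: Trace the pointer graph from agent 0: 0 -> 2 -> 2
Step 2: A cycle is detected when we revisit agent 2
Step 3: The cycle is: 2 -> 2
Step 4: Cycle length = 1

1


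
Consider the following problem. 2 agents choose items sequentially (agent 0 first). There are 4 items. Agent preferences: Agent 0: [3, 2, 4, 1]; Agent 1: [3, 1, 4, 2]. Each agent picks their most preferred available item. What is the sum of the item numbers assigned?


Step 1: Agent 0 picks item 3
Step 2: Agent 1 picks item 1
Step 3: Sum = 3 + 1 = 4

4


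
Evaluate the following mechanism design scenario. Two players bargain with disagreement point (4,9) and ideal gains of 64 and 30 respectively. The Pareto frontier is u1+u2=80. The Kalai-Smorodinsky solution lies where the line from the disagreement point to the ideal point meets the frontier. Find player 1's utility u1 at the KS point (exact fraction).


Step 1: At the KS point, (u1-d1)/r1 = (u2-d2)/r2 = t and u1+u2 = 80
Step 2: u1 = d1 + r1*t and u2 = d2 + r2*t, so (d1 + r1*t) + (d2 + r2*t) = 80
Step 3: t = (80 - 4 - 9)/(64 + 30) = 67/94
Step 4: u1 = d1 + r1*t = 4 + 64 * 67/94 = 2332/47
Step 5: (Check: u2 = d2 + r2*t = 1428/47; u1+u2 = 2332/47 + 1428/47 = 80, on the frontier.)

2332/47


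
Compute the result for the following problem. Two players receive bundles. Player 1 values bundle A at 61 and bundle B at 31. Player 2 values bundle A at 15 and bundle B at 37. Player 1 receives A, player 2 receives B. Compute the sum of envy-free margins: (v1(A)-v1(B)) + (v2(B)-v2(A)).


Step 1: Player 1's margin = v1(A) - v1(B) = 61 - 31 = 30
Step 2: Player 2's margin = v2(B) - v2(A) = 37 - 15 = 22
Step 3: Total margin = 30 + 22 = 52

52


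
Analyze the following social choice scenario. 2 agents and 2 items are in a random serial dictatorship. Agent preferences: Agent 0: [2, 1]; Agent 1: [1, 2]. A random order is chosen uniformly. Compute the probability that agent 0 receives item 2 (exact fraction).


Step 1: Agent 0 wants item 2
Step 2: There are 2 possible orderings of agents
Step 3: In 2 orderings, agent 0 gets item 2
Step 4: Probability = 2/2 = 1

1


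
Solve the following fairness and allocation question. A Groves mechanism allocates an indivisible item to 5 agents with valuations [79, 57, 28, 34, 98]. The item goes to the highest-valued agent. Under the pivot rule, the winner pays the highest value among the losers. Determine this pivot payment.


Step 1: The efficient winner is agent 4 with value 98
Step 2: Other agents' values: [79, 57, 28, 34]
Step 3: Pivot payment = max(others) = 79
Step 4: The winner pays 79

79


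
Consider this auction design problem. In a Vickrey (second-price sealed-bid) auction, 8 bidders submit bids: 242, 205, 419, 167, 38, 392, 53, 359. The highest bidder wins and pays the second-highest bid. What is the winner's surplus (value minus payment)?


Step 1: Sort bids in descending order: 419, 392, 359, 242, 205, 167, 53, 38
Step 2: The winning bid is the highest: 419
Step 3: The payment equals the second-highest bid: 392
Step 4: Surplus = winner's bid - payment = 419 - 392 = 27

27


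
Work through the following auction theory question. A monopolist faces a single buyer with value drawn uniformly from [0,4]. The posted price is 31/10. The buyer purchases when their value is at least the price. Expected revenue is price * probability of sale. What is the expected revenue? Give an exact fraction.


Step 1: Posted price r = 31/10, value support [0,4]
Step 2: P(v >= r) = (4 - 31/10)/4 = 9/40
Step 3: Expected revenue = r * P(v >= r) = 31/10 * 9/40
Step 4: Revenue = 279/400

279/400


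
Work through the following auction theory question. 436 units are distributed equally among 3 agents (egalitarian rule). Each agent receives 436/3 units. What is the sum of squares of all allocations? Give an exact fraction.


Step 1: Each agent's share = 436/3
Step 2: Square of each share = (436/3)^2 = 190096/9
Step 3: Sum of squares = 3 * 190096/9 = 190096/3

190096/3


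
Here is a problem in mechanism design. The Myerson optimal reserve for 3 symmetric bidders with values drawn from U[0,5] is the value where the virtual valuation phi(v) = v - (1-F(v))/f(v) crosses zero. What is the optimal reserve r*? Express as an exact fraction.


Step 1: For U[0,5], F(v) = v/5 and f(v) = 1/5
Step 2: phi(v) = v - (1 - v/5)/(1/5) = v - (5 - v) = 2v - 5
Step 3: Set phi(r*) = 0: 2r* - 5 = 0
Step 4: r* = 5/2 (the number of bidders n = 3 does not enter)

5/2


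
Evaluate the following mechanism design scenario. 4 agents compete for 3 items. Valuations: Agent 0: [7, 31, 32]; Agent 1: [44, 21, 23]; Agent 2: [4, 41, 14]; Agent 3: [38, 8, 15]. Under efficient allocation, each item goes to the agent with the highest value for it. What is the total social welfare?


Step 1: For each item, find the maximum value among all agents.
Step 2: Item 0 -> Agent 1 (value 44)
Step 3: Item 1 -> Agent 2 (value 41)
Step 4: Item 2 -> Agent 0 (value 32)
Step 5: Total welfare = 44 + 41 + 32 = 117

117


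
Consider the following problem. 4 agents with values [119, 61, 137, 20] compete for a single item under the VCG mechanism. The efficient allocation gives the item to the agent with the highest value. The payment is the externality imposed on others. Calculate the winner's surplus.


Step 1: The winner is the agent with the highest value: agent 2 with value 137
Step 2: Values of other agents: [119, 61, 20]
Step 3: VCG payment = max of others' values = 119
Step 4: Surplus = 137 - 119 = 18

18


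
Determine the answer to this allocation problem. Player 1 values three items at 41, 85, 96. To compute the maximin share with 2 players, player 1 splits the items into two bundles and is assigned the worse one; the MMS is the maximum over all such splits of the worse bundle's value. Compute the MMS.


Step 1: Item values = 41, 85, 96
Step 2: Enumerate all 2-bundle partitions and take the smaller bundle:
  Partition 1: {41} vs {85,96} -> bundles 41, 181; min = 41
  Partition 2: {85} vs {41,96} -> bundles 85, 137; min = 85
  Partition 3: {96} vs {41,85} -> bundles 96, 126; min = 96
Step 3: MMS = max(41, 85, 96) = 96

96


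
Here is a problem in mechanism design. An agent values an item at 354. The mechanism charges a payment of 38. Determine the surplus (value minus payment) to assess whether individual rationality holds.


Step 1: Surplus = value - payment = 354 - 38 = 316
Step 2: IR is satisfied (surplus >= 0)

316


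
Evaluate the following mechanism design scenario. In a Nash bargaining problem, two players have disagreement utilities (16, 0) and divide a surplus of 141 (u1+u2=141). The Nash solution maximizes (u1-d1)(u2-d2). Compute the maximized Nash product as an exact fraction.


Step 1: The Nash solution splits surplus symmetrically above the disagreement point
Step 2: u1 = (total + d1 - d2)/2 = (141 + 16 - 0)/2 = 157/2
Step 3: u2 = (total - d1 + d2)/2 = (141 - 16 + 0)/2 = 125/2
Step 4: Nash product = (157/2 - 16) * (125/2 - 0)
Step 5: = 125/2 * 125/2 = 15625/4

15625/4
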